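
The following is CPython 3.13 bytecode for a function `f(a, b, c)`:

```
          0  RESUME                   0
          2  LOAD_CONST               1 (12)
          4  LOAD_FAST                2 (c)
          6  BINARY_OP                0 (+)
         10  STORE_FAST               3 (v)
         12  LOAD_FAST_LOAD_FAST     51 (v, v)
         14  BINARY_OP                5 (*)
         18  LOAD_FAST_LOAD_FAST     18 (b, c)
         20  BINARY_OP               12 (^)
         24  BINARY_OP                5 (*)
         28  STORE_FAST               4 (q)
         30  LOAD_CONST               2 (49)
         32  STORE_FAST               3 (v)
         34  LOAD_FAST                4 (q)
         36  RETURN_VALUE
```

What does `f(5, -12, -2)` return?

1000

LOAD_CONST → push 12. Stack: [12]
LOAD_FAST c → push -2. Stack: [12, -2]
BINARY_OP + → 12 + -2 = 10. Stack: [10]
STORE_FAST v → v=10. Stack: []
LOAD_FAST_LOAD_FAST v,v → push 10,10. Stack: [10, 10]
BINARY_OP * → 10 * 10 = 100. Stack: [100]
LOAD_FAST_LOAD_FAST b,c → push -12,-2. Stack: [100, -12, -2]
BINARY_OP ^ → -12 ^ -2 = 10. Stack: [100, 10]
BINARY_OP * → 100 * 10 = 1000. Stack: [1000]
STORE_FAST q → q=1000. Stack: []
LOAD_CONST → push 49. Stack: [49]
STORE_FAST v → v=49. Stack: []
LOAD_FAST q → push 1000. Stack: [1000]
RETURN_VALUE → return 1000.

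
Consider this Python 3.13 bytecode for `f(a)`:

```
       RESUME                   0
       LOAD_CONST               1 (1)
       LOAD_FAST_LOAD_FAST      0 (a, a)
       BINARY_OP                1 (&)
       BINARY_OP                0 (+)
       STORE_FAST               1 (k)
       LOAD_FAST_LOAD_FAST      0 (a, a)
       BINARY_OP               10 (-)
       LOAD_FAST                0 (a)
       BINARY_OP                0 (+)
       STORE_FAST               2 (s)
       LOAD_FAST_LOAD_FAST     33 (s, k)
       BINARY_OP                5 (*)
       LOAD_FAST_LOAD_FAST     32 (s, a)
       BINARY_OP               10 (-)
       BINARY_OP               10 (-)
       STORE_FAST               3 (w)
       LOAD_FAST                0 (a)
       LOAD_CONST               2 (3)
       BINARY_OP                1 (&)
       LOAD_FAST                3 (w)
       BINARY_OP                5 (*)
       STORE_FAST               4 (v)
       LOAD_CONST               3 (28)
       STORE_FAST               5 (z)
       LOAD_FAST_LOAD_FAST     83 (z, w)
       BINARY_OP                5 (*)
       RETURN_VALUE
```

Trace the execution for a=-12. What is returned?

LOAD_CONST → push 1. Stack: [1]
LOAD_FAST_LOAD_FAST a,a → push -12,-12. Stack: [1, -12, -12]
BINARY_OP & → -12 & -12 = -12. Stack: [1, -12]
BINARY_OP + → 1 + -12 = -11. Stack: [-11]
STORE_FAST k → k=-11. Stack: []
LOAD_FAST_LOAD_FAST a,a → push -12,-12. Stack: [-12, -12]
BINARY_OP - → -12 - -12 = 0. Stack: [0]
LOAD_FAST a → push -12. Stack: [0, -12]
BINARY_OP + → 0 + -12 = -12. Stack: [-12]
STORE_FAST s → s=-12. Stack: []
LOAD_FAST_LOAD_FAST s,k → push -12,-11. Stack: [-12, -11]
BINARY_OP * → -12 * -11 = 132. Stack: [132]
LOAD_FAST_LOAD_FAST s,a → push -12,-12. Stack: [132, -12, -12]
BINARY_OP - → -12 - -12 = 0. Stack: [132, 0]
BINARY_OP - → 132 - 0 = 132. Stack: [132]
STORE_FAST w → w=132. Stack: []
LOAD_FAST a → push -12. Stack: [-12]
LOAD_CONST → push 3. Stack: [-12, 3]
BINARY_OP & → -12 & 3 = 0. Stack: [0]
LOAD_FAST w → push 132. Stack: [0, 132]
BINARY_OP * → 0 * 132 = 0. Stack: [0]
STORE_FAST v → v=0. Stack: []
LOAD_CONST → push 28. Stack: [28]
STORE_FAST z → z=28. Stack: []
LOAD_FAST_LOAD_FAST z,w → push 28,132. Stack: [28, 132]
BINARY_OP * → 28 * 132 = 3696. Stack: [3696]
RETURN_VALUE → return 3696.

3696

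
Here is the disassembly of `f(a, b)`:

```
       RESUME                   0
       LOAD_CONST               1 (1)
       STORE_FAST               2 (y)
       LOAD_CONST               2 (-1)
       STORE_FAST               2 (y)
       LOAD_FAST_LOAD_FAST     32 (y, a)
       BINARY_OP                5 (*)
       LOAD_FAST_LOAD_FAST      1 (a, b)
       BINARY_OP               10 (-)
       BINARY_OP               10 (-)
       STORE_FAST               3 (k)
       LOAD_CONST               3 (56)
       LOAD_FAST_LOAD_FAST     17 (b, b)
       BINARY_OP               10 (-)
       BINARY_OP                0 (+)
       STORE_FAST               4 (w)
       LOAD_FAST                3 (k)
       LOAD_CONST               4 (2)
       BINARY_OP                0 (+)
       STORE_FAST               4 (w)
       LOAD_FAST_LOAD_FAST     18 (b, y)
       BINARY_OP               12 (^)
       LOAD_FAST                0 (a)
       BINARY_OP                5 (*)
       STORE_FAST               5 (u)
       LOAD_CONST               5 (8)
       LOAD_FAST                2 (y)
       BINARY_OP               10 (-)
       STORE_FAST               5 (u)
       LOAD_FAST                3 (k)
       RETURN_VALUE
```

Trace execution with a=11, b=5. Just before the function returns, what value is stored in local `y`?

LOAD_CONST → push 1. Stack: [1]
STORE_FAST y → y=1. Stack: []
LOAD_CONST → push -1. Stack: [-1]
STORE_FAST y → y=-1. Stack: []
LOAD_FAST_LOAD_FAST y,a → push -1,11. Stack: [-1, 11]
BINARY_OP * → -1 * 11 = -11. Stack: [-11]
LOAD_FAST_LOAD_FAST a,b → push 11,5. Stack: [-11, 11, 5]
BINARY_OP - → 11 - 5 = 6. Stack: [-11, 6]
BINARY_OP - → -11 - 6 = -17. Stack: [-17]
STORE_FAST k → k=-17. Stack: []
LOAD_CONST → push 56. Stack: [56]
LOAD_FAST_LOAD_FAST b,b → push 5,5. Stack: [56, 5, 5]
BINARY_OP - → 5 - 5 = 0. Stack: [56, 0]
BINARY_OP + → 56 + 0 = 56. Stack: [56]
STORE_FAST w → w=56. Stack: []
LOAD_FAST k → push -17. Stack: [-17]
LOAD_CONST → push 2. Stack: [-17, 2]
BINARY_OP + → -17 + 2 = -15. Stack: [-15]
STORE_FAST w → w=-15. Stack: []
LOAD_FAST_LOAD_FAST b,y → push 5,-1. Stack: [5, -1]
BINARY_OP ^ → 5 ^ -1 = -6. Stack: [-6]
LOAD_FAST a → push 11. Stack: [-6, 11]
BINARY_OP * → -6 * 11 = -66. Stack: [-66]
STORE_FAST u → u=-66. Stack: []
LOAD_CONST → push 8. Stack: [8]
LOAD_FAST y → push -1. Stack: [8, -1]
BINARY_OP - → 8 - -1 = 9. Stack: [9]
STORE_FAST u → u=9. Stack: []
LOAD_FAST k → push -17. Stack: [-17]
RETURN_VALUE → return -17.

-1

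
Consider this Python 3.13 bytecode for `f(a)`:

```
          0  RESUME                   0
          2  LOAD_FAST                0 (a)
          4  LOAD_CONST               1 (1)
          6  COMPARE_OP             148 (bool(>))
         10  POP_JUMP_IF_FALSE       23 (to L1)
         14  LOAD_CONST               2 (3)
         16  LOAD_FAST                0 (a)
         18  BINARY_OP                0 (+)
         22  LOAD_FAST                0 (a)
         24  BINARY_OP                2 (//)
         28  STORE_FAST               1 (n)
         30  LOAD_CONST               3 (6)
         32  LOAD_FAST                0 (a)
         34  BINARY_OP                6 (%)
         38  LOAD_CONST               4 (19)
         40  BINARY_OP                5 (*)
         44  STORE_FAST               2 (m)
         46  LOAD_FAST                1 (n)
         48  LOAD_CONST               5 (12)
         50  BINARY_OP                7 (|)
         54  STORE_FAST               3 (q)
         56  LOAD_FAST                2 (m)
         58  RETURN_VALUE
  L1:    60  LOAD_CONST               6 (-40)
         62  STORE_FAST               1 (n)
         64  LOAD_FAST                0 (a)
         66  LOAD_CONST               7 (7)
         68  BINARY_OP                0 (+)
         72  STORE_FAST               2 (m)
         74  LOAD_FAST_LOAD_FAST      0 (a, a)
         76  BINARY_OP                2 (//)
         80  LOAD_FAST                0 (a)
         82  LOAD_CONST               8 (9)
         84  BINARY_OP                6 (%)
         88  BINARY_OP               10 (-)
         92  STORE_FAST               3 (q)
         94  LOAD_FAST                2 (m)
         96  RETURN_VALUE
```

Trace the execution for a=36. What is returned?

114

LOAD_FAST a → push 36. Stack: [36]
LOAD_CONST → push 1. Stack: [36, 1]
COMPARE_OP bool(>) → 36 vs 1 = True. Stack: [True]
POP_JUMP_IF_FALSE → pop True; no jump. Stack: []
LOAD_CONST → push 3. Stack: [3]
LOAD_FAST a → push 36. Stack: [3, 36]
BINARY_OP + → 3 + 36 = 39. Stack: [39]
LOAD_FAST a → push 36. Stack: [39, 36]
BINARY_OP // → 39 // 36 = 1. Stack: [1]
STORE_FAST n → n=1. Stack: []
LOAD_CONST → push 6. Stack: [6]
LOAD_FAST a → push 36. Stack: [6, 36]
BINARY_OP % → 6 % 36 = 6. Stack: [6]
LOAD_CONST → push 19. Stack: [6, 19]
BINARY_OP * → 6 * 19 = 114. Stack: [114]
STORE_FAST m → m=114. Stack: []
LOAD_FAST n → push 1. Stack: [1]
LOAD_CONST → push 12. Stack: [1, 12]
BINARY_OP | → 1 | 12 = 13. Stack: [13]
STORE_FAST q → q=13. Stack: []
LOAD_FAST m → push 114. Stack: [114]
RETURN_VALUE → return 114.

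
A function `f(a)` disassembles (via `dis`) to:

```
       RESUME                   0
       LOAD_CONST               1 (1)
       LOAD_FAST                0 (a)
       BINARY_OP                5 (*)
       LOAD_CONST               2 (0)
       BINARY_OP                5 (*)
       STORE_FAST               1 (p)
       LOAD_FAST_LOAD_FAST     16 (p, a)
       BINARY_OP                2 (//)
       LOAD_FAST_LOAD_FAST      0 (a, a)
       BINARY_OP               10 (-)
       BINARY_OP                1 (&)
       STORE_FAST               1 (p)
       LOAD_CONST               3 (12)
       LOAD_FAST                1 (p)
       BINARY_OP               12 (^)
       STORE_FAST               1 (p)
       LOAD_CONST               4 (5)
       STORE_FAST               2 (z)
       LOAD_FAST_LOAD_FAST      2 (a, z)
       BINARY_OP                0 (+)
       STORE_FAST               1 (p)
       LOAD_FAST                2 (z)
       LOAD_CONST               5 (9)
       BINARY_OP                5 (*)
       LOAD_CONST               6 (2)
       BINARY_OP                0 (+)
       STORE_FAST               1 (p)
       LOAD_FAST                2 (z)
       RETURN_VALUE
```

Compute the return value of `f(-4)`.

LOAD_CONST → push 1. Stack: [1]
LOAD_FAST a → push -4. Stack: [1, -4]
BINARY_OP * → 1 * -4 = -4. Stack: [-4]
LOAD_CONST → push 0. Stack: [-4, 0]
BINARY_OP * → -4 * 0 = 0. Stack: [0]
STORE_FAST p → p=0. Stack: []
LOAD_FAST_LOAD_FAST p,a → push 0,-4. Stack: [0, -4]
BINARY_OP // → 0 // -4 = 0. Stack: [0]
LOAD_FAST_LOAD_FAST a,a → push -4,-4. Stack: [0, -4, -4]
BINARY_OP - → -4 - -4 = 0. Stack: [0, 0]
BINARY_OP & → 0 & 0 = 0. Stack: [0]
STORE_FAST p → p=0. Stack: []
LOAD_CONST → push 12. Stack: [12]
LOAD_FAST p → push 0. Stack: [12, 0]
BINARY_OP ^ → 12 ^ 0 = 12. Stack: [12]
STORE_FAST p → p=12. Stack: []
LOAD_CONST → push 5. Stack: [5]
STORE_FAST z → z=5. Stack: []
LOAD_FAST_LOAD_FAST a,z → push -4,5. Stack: [-4, 5]
BINARY_OP + → -4 + 5 = 1. Stack: [1]
STORE_FAST p → p=1. Stack: []
LOAD_FAST z → push 5. Stack: [5]
LOAD_CONST → push 9. Stack: [5, 9]
BINARY_OP * → 5 * 9 = 45. Stack: [45]
LOAD_CONST → push 2. Stack: [45, 2]
BINARY_OP + → 45 + 2 = 47. Stack: [47]
STORE_FAST p → p=47. Stack: []
LOAD_FAST z → push 5. Stack: [5]
RETURN_VALUE → return 5.

5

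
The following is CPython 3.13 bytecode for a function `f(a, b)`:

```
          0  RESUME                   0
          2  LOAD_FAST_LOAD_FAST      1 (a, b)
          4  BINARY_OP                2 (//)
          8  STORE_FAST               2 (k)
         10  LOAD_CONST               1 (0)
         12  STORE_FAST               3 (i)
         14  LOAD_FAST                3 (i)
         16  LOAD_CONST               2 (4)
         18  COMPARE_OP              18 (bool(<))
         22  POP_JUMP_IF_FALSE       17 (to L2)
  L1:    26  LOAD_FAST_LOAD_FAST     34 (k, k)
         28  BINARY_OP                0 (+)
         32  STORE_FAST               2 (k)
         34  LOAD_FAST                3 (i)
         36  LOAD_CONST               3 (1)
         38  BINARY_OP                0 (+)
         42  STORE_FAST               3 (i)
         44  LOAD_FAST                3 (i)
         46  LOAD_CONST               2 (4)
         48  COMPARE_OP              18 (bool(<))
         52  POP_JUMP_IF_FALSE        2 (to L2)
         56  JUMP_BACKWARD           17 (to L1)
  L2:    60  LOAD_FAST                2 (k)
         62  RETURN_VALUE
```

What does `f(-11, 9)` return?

-32

LOAD_FAST_LOAD_FAST a,b → push -11,9. Stack: [-11, 9]
BINARY_OP // → -11 // 9 = -2. Stack: [-2]
STORE_FAST k → k=-2. Stack: []
LOAD_CONST → push 0. Stack: [0]
STORE_FAST i → i=0. Stack: []
LOAD_FAST i → push 0. Stack: [0]
LOAD_CONST → push 4. Stack: [0, 4]
COMPARE_OP bool(<) → 0 vs 4 = True. Stack: [True]
POP_JUMP_IF_FALSE → pop True; no jump. Stack: []
LOAD_FAST_LOAD_FAST k,k → push -2,-2. Stack: [-2, -2]
BINARY_OP + → -2 + -2 = -4. Stack: [-4]
STORE_FAST k → k=-4. Stack: []
LOAD_FAST i → push 0. Stack: [0]
LOAD_CONST → push 1. Stack: [0, 1]
BINARY_OP + → 0 + 1 = 1. Stack: [1]
STORE_FAST i → i=1. Stack: []
LOAD_FAST i → push 1. Stack: [1]
LOAD_CONST → push 4. Stack: [1, 4]
COMPARE_OP bool(<) → 1 vs 4 = True. Stack: [True]
POP_JUMP_IF_FALSE → pop True; no jump. Stack: []
LOAD_FAST_LOAD_FAST k,k → push -4,-4. Stack: [-4, -4]
BINARY_OP + → -4 + -4 = -8. Stack: [-8]
STORE_FAST k → k=-8. Stack: []
LOAD_FAST i → push 1. Stack: [1]
LOAD_CONST → push 1. Stack: [1, 1]
BINARY_OP + → 1 + 1 = 2. Stack: [2]
STORE_FAST i → i=2. Stack: []
LOAD_FAST i → push 2. Stack: [2]
LOAD_CONST → push 4. Stack: [2, 4]
COMPARE_OP bool(<) → 2 vs 4 = True. Stack: [True]
POP_JUMP_IF_FALSE → pop True; no jump. Stack: []
LOAD_FAST_LOAD_FAST k,k → push -8,-8. Stack: [-8, -8]
BINARY_OP + → -8 + -8 = -16. Stack: [-16]
STORE_FAST k → k=-16. Stack: []
LOAD_FAST i → push 2. Stack: [2]
LOAD_CONST → push 1. Stack: [2, 1]
BINARY_OP + → 2 + 1 = 3. Stack: [3]
STORE_FAST i → i=3. Stack: []
LOAD_FAST i → push 3. Stack: [3]
LOAD_CONST → push 4. Stack: [3, 4]
COMPARE_OP bool(<) → 3 vs 4 = True. Stack: [True]
POP_JUMP_IF_FALSE → pop True; no jump. Stack: []
LOAD_FAST_LOAD_FAST k,k → push -16,-16. Stack: [-16, -16]
BINARY_OP + → -16 + -16 = -32. Stack: [-32]
STORE_FAST k → k=-32. Stack: []
LOAD_FAST i → push 3. Stack: [3]
LOAD_CONST → push 1. Stack: [3, 1]
BINARY_OP + → 3 + 1 = 4. Stack: [4]
STORE_FAST i → i=4. Stack: []
LOAD_FAST i → push 4. Stack: [4]
LOAD_CONST → push 4. Stack: [4, 4]
COMPARE_OP bool(<) → 4 vs 4 = False. Stack: [False]
POP_JUMP_IF_FALSE → pop False; jump. Stack: []
LOAD_FAST k → push -32. Stack: [-32]
RETURN_VALUE → return -32.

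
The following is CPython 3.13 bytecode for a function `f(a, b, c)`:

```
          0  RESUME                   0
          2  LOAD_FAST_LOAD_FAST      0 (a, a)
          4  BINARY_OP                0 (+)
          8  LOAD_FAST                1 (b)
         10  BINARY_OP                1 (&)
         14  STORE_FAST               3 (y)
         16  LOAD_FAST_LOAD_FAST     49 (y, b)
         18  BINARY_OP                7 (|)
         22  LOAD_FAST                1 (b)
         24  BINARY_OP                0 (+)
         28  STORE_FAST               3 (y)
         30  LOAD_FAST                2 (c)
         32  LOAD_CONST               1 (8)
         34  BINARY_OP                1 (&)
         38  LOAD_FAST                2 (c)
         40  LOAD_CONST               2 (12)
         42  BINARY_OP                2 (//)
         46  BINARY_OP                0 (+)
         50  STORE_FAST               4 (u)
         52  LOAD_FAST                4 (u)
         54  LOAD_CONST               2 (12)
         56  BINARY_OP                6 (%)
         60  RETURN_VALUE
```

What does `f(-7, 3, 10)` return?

LOAD_FAST_LOAD_FAST a,a → push -7,-7. Stack: [-7, -7]
BINARY_OP + → -7 + -7 = -14. Stack: [-14]
LOAD_FAST b → push 3. Stack: [-14, 3]
BINARY_OP & → -14 & 3 = 2. Stack: [2]
STORE_FAST y → y=2. Stack: []
LOAD_FAST_LOAD_FAST y,b → push 2,3. Stack: [2, 3]
BINARY_OP | → 2 | 3 = 3. Stack: [3]
LOAD_FAST b → push 3. Stack: [3, 3]
BINARY_OP + → 3 + 3 = 6. Stack: [6]
STORE_FAST y → y=6. Stack: []
LOAD_FAST c → push 10. Stack: [10]
LOAD_CONST → push 8. Stack: [10, 8]
BINARY_OP & → 10 & 8 = 8. Stack: [8]
LOAD_FAST c → push 10. Stack: [8, 10]
LOAD_CONST → push 12. Stack: [8, 10, 12]
BINARY_OP // → 10 // 12 = 0. Stack: [8, 0]
BINARY_OP + → 8 + 0 = 8. Stack: [8]
STORE_FAST u → u=8. Stack: []
LOAD_FAST u → push 8. Stack: [8]
LOAD_CONST → push 12. Stack: [8, 12]
BINARY_OP % → 8 % 12 = 8. Stack: [8]
RETURN_VALUE → return 8.

8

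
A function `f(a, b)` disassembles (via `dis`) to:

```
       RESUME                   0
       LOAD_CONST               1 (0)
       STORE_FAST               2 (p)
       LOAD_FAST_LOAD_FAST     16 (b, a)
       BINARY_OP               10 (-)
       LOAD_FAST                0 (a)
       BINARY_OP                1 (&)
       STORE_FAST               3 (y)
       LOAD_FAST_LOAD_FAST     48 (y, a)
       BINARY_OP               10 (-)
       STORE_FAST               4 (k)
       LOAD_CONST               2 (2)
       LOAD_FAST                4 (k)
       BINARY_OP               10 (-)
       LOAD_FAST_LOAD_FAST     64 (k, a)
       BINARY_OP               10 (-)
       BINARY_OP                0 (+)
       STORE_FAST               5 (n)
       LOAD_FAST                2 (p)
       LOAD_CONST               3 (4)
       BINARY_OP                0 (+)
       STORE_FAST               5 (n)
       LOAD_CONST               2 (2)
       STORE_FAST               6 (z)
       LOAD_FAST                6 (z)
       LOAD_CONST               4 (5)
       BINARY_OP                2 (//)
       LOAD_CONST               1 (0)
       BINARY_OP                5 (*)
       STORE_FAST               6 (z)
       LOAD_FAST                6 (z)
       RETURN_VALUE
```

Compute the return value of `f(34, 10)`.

0

LOAD_CONST → push 0. Stack: [0]
STORE_FAST p → p=0. Stack: []
LOAD_FAST_LOAD_FAST b,a → push 10,34. Stack: [10, 34]
BINARY_OP - → 10 - 34 = -24. Stack: [-24]
LOAD_FAST a → push 34. Stack: [-24, 34]
BINARY_OP & → -24 & 34 = 32. Stack: [32]
STORE_FAST y → y=32. Stack: []
LOAD_FAST_LOAD_FAST y,a → push 32,34. Stack: [32, 34]
BINARY_OP - → 32 - 34 = -2. Stack: [-2]
STORE_FAST k → k=-2. Stack: []
LOAD_CONST → push 2. Stack: [2]
LOAD_FAST k → push -2. Stack: [2, -2]
BINARY_OP - → 2 - -2 = 4. Stack: [4]
LOAD_FAST_LOAD_FAST k,a → push -2,34. Stack: [4, -2, 34]
BINARY_OP - → -2 - 34 = -36. Stack: [4, -36]
BINARY_OP + → 4 + -36 = -32. Stack: [-32]
STORE_FAST n → n=-32. Stack: []
LOAD_FAST p → push 0. Stack: [0]
LOAD_CONST → push 4. Stack: [0, 4]
BINARY_OP + → 0 + 4 = 4. Stack: [4]
STORE_FAST n → n=4. Stack: []
LOAD_CONST → push 2. Stack: [2]
STORE_FAST z → z=2. Stack: []
LOAD_FAST z → push 2. Stack: [2]
LOAD_CONST → push 5. Stack: [2, 5]
BINARY_OP // → 2 // 5 = 0. Stack: [0]
LOAD_CONST → push 0. Stack: [0, 0]
BINARY_OP * → 0 * 0 = 0. Stack: [0]
STORE_FAST z → z=0. Stack: []
LOAD_FAST z → push 0. Stack: [0]
RETURN_VALUE → return 0.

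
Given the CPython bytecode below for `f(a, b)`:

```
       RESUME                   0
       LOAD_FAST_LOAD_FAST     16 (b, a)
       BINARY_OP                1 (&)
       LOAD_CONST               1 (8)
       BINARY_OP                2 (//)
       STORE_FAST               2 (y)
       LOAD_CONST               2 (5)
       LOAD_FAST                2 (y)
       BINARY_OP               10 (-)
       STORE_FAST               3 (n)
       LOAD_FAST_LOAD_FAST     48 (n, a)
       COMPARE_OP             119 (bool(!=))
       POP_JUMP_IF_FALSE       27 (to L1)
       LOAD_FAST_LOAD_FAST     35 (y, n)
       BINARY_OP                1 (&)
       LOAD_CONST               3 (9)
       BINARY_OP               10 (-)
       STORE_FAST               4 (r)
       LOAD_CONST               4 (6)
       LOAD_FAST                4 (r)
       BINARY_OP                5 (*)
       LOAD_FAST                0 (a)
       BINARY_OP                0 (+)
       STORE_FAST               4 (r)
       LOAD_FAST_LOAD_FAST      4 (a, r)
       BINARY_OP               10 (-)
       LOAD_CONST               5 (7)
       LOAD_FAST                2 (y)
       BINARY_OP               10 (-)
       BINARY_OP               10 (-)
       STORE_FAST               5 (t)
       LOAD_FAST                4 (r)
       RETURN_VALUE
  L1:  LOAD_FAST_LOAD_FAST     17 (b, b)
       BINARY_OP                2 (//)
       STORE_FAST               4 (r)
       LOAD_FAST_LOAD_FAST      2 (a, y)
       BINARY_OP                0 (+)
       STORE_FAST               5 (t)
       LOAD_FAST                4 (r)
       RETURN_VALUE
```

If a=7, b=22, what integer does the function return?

LOAD_FAST_LOAD_FAST b,a → push 22,7. Stack: [22, 7]
BINARY_OP & → 22 & 7 = 6. Stack: [6]
LOAD_CONST → push 8. Stack: [6, 8]
BINARY_OP // → 6 // 8 = 0. Stack: [0]
STORE_FAST y → y=0. Stack: []
LOAD_CONST → push 5. Stack: [5]
LOAD_FAST y → push 0. Stack: [5, 0]
BINARY_OP - → 5 - 0 = 5. Stack: [5]
STORE_FAST n → n=5. Stack: []
LOAD_FAST_LOAD_FAST n,a → push 5,7. Stack: [5, 7]
COMPARE_OP bool(!=) → 5 vs 7 = True. Stack: [True]
POP_JUMP_IF_FALSE → pop True; no jump. Stack: []
LOAD_FAST_LOAD_FAST y,n → push 0,5. Stack: [0, 5]
BINARY_OP & → 0 & 5 = 0. Stack: [0]
LOAD_CONST → push 9. Stack: [0, 9]
BINARY_OP - → 0 - 9 = -9. Stack: [-9]
STORE_FAST r → r=-9. Stack: []
LOAD_CONST → push 6. Stack: [6]
LOAD_FAST r → push -9. Stack: [6, -9]
BINARY_OP * → 6 * -9 = -54. Stack: [-54]
LOAD_FAST a → push 7. Stack: [-54, 7]
BINARY_OP + → -54 + 7 = -47. Stack: [-47]
STORE_FAST r → r=-47. Stack: []
LOAD_FAST_LOAD_FAST a,r → push 7,-47. Stack: [7, -47]
BINARY_OP - → 7 - -47 = 54. Stack: [54]
LOAD_CONST → push 7. Stack: [54, 7]
LOAD_FAST y → push 0. Stack: [54, 7, 0]
BINARY_OP - → 7 - 0 = 7. Stack: [54, 7]
BINARY_OP - → 54 - 7 = 47. Stack: [47]
STORE_FAST t → t=47. Stack: []
LOAD_FAST r → push -47. Stack: [-47]
RETURN_VALUE → return -47.

-47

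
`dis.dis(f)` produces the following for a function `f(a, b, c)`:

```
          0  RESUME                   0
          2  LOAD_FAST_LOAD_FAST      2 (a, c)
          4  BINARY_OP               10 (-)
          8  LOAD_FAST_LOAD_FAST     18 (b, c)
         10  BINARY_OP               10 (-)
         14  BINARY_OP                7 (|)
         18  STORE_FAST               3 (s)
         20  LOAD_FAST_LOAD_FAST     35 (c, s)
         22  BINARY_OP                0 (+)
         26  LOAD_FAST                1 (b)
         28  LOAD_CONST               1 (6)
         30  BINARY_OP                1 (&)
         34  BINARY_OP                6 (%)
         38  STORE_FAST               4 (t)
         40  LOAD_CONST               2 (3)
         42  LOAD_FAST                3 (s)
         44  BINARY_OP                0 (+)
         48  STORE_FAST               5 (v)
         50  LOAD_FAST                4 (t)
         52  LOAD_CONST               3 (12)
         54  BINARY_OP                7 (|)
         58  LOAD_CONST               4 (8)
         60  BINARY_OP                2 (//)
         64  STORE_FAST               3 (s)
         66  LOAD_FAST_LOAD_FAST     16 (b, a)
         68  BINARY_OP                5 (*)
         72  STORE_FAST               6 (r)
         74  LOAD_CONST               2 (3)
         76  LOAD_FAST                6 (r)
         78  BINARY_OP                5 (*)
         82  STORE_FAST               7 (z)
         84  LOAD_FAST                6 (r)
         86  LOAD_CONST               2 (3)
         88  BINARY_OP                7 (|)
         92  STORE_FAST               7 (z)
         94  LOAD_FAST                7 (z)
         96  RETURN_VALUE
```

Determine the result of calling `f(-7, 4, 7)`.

-25

LOAD_FAST_LOAD_FAST a,c → push -7,7. Stack: [-7, 7]
BINARY_OP - → -7 - 7 = -14. Stack: [-14]
LOAD_FAST_LOAD_FAST b,c → push 4,7. Stack: [-14, 4, 7]
BINARY_OP - → 4 - 7 = -3. Stack: [-14, -3]
BINARY_OP | → -14 | -3 = -1. Stack: [-1]
STORE_FAST s → s=-1. Stack: []
LOAD_FAST_LOAD_FAST c,s → push 7,-1. Stack: [7, -1]
BINARY_OP + → 7 + -1 = 6. Stack: [6]
LOAD_FAST b → push 4. Stack: [6, 4]
LOAD_CONST → push 6. Stack: [6, 4, 6]
BINARY_OP & → 4 & 6 = 4. Stack: [6, 4]
BINARY_OP % → 6 % 4 = 2. Stack: [2]
STORE_FAST t → t=2. Stack: []
LOAD_CONST → push 3. Stack: [3]
LOAD_FAST s → push -1. Stack: [3, -1]
BINARY_OP + → 3 + -1 = 2. Stack: [2]
STORE_FAST v → v=2. Stack: []
LOAD_FAST t → push 2. Stack: [2]
LOAD_CONST → push 12. Stack: [2, 12]
BINARY_OP | → 2 | 12 = 14. Stack: [14]
LOAD_CONST → push 8. Stack: [14, 8]
BINARY_OP // → 14 // 8 = 1. Stack: [1]
STORE_FAST s → s=1. Stack: []
LOAD_FAST_LOAD_FAST b,a → push 4,-7. Stack: [4, -7]
BINARY_OP * → 4 * -7 = -28. Stack: [-28]
STORE_FAST r → r=-28. Stack: []
LOAD_CONST → push 3. Stack: [3]
LOAD_FAST r → push -28. Stack: [3, -28]
BINARY_OP * → 3 * -28 = -84. Stack: [-84]
STORE_FAST z → z=-84. Stack: []
LOAD_FAST r → push -28. Stack: [-28]
LOAD_CONST → push 3. Stack: [-28, 3]
BINARY_OP | → -28 | 3 = -25. Stack: [-25]
STORE_FAST z → z=-25. Stack: []
LOAD_FAST z → push -25. Stack: [-25]
RETURN_VALUE → return -25.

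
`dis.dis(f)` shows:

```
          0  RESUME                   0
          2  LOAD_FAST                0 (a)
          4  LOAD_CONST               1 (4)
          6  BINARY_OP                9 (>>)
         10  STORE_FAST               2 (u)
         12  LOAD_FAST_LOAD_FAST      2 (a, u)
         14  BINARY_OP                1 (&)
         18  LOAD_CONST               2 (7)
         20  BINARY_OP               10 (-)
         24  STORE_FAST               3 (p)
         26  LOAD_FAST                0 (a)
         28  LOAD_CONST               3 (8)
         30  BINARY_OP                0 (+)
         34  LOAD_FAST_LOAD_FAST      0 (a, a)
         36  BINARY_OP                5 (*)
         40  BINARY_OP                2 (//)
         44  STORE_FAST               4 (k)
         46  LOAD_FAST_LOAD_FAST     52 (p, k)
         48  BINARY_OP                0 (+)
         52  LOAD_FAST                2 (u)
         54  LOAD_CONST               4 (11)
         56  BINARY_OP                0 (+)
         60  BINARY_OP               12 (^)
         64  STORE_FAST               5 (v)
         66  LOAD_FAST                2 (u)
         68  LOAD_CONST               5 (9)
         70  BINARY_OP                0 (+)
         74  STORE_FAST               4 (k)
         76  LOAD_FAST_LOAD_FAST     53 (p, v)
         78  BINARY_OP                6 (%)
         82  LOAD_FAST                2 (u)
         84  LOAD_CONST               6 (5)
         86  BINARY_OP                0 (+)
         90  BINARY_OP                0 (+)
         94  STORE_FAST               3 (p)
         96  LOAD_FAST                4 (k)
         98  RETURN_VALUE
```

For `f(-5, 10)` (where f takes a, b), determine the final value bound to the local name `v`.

-2

LOAD_FAST a → push -5. Stack: [-5]
LOAD_CONST → push 4. Stack: [-5, 4]
BINARY_OP >> → -5 >> 4 = -1. Stack: [-1]
STORE_FAST u → u=-1. Stack: []
LOAD_FAST_LOAD_FAST a,u → push -5,-1. Stack: [-5, -1]
BINARY_OP & → -5 & -1 = -5. Stack: [-5]
LOAD_CONST → push 7. Stack: [-5, 7]
BINARY_OP - → -5 - 7 = -12. Stack: [-12]
STORE_FAST p → p=-12. Stack: []
LOAD_FAST a → push -5. Stack: [-5]
LOAD_CONST → push 8. Stack: [-5, 8]
BINARY_OP + → -5 + 8 = 3. Stack: [3]
LOAD_FAST_LOAD_FAST a,a → push -5,-5. Stack: [3, -5, -5]
BINARY_OP * → -5 * -5 = 25. Stack: [3, 25]
BINARY_OP // → 3 // 25 = 0. Stack: [0]
STORE_FAST k → k=0. Stack: []
LOAD_FAST_LOAD_FAST p,k → push -12,0. Stack: [-12, 0]
BINARY_OP + → -12 + 0 = -12. Stack: [-12]
LOAD_FAST u → push -1. Stack: [-12, -1]
LOAD_CONST → push 11. Stack: [-12, -1, 11]
BINARY_OP + → -1 + 11 = 10. Stack: [-12, 10]
BINARY_OP ^ → -12 ^ 10 = -2. Stack: [-2]
STORE_FAST v → v=-2. Stack: []
LOAD_FAST u → push -1. Stack: [-1]
LOAD_CONST → push 9. Stack: [-1, 9]
BINARY_OP + → -1 + 9 = 8. Stack: [8]
STORE_FAST k → k=8. Stack: []
LOAD_FAST_LOAD_FAST p,v → push -12,-2. Stack: [-12, -2]
BINARY_OP % → -12 % -2 = 0. Stack: [0]
LOAD_FAST u → push -1. Stack: [0, -1]
LOAD_CONST → push 5. Stack: [0, -1, 5]
BINARY_OP + → -1 + 5 = 4. Stack: [0, 4]
BINARY_OP + → 0 + 4 = 4. Stack: [4]
STORE_FAST p → p=4. Stack: []
LOAD_FAST k → push 8. Stack: [8]
RETURN_VALUE → return 8.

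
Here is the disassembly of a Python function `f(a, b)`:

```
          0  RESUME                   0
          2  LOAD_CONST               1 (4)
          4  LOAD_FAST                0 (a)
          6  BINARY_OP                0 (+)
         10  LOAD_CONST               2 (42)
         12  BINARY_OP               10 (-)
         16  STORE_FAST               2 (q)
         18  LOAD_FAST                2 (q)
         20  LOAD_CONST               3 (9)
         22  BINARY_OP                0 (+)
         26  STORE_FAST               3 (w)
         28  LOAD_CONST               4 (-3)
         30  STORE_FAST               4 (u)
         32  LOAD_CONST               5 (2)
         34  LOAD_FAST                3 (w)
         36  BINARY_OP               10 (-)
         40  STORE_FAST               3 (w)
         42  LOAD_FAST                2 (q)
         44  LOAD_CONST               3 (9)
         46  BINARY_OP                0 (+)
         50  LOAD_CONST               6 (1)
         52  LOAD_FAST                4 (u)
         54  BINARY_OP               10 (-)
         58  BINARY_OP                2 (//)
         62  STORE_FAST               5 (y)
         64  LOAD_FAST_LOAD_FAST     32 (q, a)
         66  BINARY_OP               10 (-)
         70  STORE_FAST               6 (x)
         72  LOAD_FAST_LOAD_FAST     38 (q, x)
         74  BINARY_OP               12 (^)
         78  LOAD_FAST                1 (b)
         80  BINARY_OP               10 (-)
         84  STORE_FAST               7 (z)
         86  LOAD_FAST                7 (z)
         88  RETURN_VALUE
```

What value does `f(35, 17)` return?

22

LOAD_CONST → push 4. Stack: [4]
LOAD_FAST a → push 35. Stack: [4, 35]
BINARY_OP + → 4 + 35 = 39. Stack: [39]
LOAD_CONST → push 42. Stack: [39, 42]
BINARY_OP - → 39 - 42 = -3. Stack: [-3]
STORE_FAST q → q=-3. Stack: []
LOAD_FAST q → push -3. Stack: [-3]
LOAD_CONST → push 9. Stack: [-3, 9]
BINARY_OP + → -3 + 9 = 6. Stack: [6]
STORE_FAST w → w=6. Stack: []
LOAD_CONST → push -3. Stack: [-3]
STORE_FAST u → u=-3. Stack: []
LOAD_CONST → push 2. Stack: [2]
LOAD_FAST w → push 6. Stack: [2, 6]
BINARY_OP - → 2 - 6 = -4. Stack: [-4]
STORE_FAST w → w=-4. Stack: []
LOAD_FAST q → push -3. Stack: [-3]
LOAD_CONST → push 9. Stack: [-3, 9]
BINARY_OP + → -3 + 9 = 6. Stack: [6]
LOAD_CONST → push 1. Stack: [6, 1]
LOAD_FAST u → push -3. Stack: [6, 1, -3]
BINARY_OP - → 1 - -3 = 4. Stack: [6, 4]
BINARY_OP // → 6 // 4 = 1. Stack: [1]
STORE_FAST y → y=1. Stack: []
LOAD_FAST_LOAD_FAST q,a → push -3,35. Stack: [-3, 35]
BINARY_OP - → -3 - 35 = -38. Stack: [-38]
STORE_FAST x → x=-38. Stack: []
LOAD_FAST_LOAD_FAST q,x → push -3,-38. Stack: [-3, -38]
BINARY_OP ^ → -3 ^ -38 = 39. Stack: [39]
LOAD_FAST b → push 17. Stack: [39, 17]
BINARY_OP - → 39 - 17 = 22. Stack: [22]
STORE_FAST z → z=22. Stack: []
LOAD_FAST z → push 22. Stack: [22]
RETURN_VALUE → return 22.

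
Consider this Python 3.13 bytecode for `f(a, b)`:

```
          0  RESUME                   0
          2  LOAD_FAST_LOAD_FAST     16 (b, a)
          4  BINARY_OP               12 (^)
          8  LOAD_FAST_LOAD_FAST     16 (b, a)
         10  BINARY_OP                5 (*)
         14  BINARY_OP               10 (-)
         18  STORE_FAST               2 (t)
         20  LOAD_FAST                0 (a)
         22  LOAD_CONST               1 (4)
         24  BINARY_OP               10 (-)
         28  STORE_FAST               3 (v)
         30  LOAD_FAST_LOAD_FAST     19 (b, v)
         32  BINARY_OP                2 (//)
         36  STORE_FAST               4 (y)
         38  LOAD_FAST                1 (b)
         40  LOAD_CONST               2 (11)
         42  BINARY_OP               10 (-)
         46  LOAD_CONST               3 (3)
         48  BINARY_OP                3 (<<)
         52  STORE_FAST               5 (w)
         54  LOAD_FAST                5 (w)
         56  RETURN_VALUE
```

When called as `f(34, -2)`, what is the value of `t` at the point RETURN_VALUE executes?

32

LOAD_FAST_LOAD_FAST b,a → push -2,34. Stack: [-2, 34]
BINARY_OP ^ → -2 ^ 34 = -36. Stack: [-36]
LOAD_FAST_LOAD_FAST b,a → push -2,34. Stack: [-36, -2, 34]
BINARY_OP * → -2 * 34 = -68. Stack: [-36, -68]
BINARY_OP - → -36 - -68 = 32. Stack: [32]
STORE_FAST t → t=32. Stack: []
LOAD_FAST a → push 34. Stack: [34]
LOAD_CONST → push 4. Stack: [34, 4]
BINARY_OP - → 34 - 4 = 30. Stack: [30]
STORE_FAST v → v=30. Stack: []
LOAD_FAST_LOAD_FAST b,v → push -2,30. Stack: [-2, 30]
BINARY_OP // → -2 // 30 = -1. Stack: [-1]
STORE_FAST y → y=-1. Stack: []
LOAD_FAST b → push -2. Stack: [-2]
LOAD_CONST → push 11. Stack: [-2, 11]
BINARY_OP - → -2 - 11 = -13. Stack: [-13]
LOAD_CONST → push 3. Stack: [-13, 3]
BINARY_OP << → -13 << 3 = -104. Stack: [-104]
STORE_FAST w → w=-104. Stack: []
LOAD_FAST w → push -104. Stack: [-104]
RETURN_VALUE → return -104.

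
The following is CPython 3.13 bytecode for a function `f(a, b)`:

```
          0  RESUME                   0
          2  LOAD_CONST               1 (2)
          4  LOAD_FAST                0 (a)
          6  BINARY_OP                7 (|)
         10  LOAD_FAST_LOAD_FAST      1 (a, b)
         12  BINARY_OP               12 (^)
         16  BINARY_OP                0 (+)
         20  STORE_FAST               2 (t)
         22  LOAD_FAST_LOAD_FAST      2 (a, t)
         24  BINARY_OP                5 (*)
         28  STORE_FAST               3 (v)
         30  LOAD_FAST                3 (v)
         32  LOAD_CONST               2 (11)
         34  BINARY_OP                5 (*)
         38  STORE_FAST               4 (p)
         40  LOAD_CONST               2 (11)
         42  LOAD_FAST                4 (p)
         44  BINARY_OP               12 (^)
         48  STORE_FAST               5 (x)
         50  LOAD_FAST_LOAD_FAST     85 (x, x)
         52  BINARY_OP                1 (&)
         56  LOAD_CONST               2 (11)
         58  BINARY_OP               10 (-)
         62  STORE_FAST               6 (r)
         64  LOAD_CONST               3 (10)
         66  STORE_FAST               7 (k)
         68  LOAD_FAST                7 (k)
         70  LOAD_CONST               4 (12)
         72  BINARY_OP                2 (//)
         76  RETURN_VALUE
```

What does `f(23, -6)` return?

0

LOAD_CONST → push 2. Stack: [2]
LOAD_FAST a → push 23. Stack: [2, 23]
BINARY_OP | → 2 | 23 = 23. Stack: [23]
LOAD_FAST_LOAD_FAST a,b → push 23,-6. Stack: [23, 23, -6]
BINARY_OP ^ → 23 ^ -6 = -19. Stack: [23, -19]
BINARY_OP + → 23 + -19 = 4. Stack: [4]
STORE_FAST t → t=4. Stack: []
LOAD_FAST_LOAD_FAST a,t → push 23,4. Stack: [23, 4]
BINARY_OP * → 23 * 4 = 92. Stack: [92]
STORE_FAST v → v=92. Stack: []
LOAD_FAST v → push 92. Stack: [92]
LOAD_CONST → push 11. Stack: [92, 11]
BINARY_OP * → 92 * 11 = 1012. Stack: [1012]
STORE_FAST p → p=1012. Stack: []
LOAD_CONST → push 11. Stack: [11]
LOAD_FAST p → push 1012. Stack: [11, 1012]
BINARY_OP ^ → 11 ^ 1012 = 1023. Stack: [1023]
STORE_FAST x → x=1023. Stack: []
LOAD_FAST_LOAD_FAST x,x → push 1023,1023. Stack: [1023, 1023]
BINARY_OP & → 1023 & 1023 = 1023. Stack: [1023]
LOAD_CONST → push 11. Stack: [1023, 11]
BINARY_OP - → 1023 - 11 = 1012. Stack: [1012]
STORE_FAST r → r=1012. Stack: []
LOAD_CONST → push 10. Stack: [10]
STORE_FAST k → k=10. Stack: []
LOAD_FAST k → push 10. Stack: [10]
LOAD_CONST → push 12. Stack: [10, 12]
BINARY_OP // → 10 // 12 = 0. Stack: [0]
RETURN_VALUE → return 0.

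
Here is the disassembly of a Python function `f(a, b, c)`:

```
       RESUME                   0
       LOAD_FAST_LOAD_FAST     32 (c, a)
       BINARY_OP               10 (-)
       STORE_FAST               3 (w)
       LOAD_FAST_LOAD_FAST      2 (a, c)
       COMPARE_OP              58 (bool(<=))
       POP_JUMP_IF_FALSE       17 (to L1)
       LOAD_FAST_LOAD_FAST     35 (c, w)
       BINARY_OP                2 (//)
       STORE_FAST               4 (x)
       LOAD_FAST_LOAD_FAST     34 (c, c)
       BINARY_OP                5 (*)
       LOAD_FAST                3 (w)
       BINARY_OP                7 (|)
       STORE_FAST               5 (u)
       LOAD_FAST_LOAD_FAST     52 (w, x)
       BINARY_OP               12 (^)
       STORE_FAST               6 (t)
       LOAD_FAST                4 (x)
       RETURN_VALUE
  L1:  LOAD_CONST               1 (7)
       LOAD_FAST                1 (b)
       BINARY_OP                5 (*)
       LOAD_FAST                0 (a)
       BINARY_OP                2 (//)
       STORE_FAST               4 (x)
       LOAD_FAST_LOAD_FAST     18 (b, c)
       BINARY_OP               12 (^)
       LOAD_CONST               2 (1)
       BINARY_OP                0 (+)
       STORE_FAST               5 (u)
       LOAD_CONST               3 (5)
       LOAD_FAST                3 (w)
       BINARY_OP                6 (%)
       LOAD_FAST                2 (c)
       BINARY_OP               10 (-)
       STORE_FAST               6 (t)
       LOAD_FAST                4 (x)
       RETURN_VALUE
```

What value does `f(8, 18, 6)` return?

15

LOAD_FAST_LOAD_FAST c,a → push 6,8. Stack: [6, 8]
BINARY_OP - → 6 - 8 = -2. Stack: [-2]
STORE_FAST w → w=-2. Stack: []
LOAD_FAST_LOAD_FAST a,c → push 8,6. Stack: [8, 6]
COMPARE_OP bool(<=) → 8 vs 6 = False. Stack: [False]
POP_JUMP_IF_FALSE → pop False; jump. Stack: []
LOAD_CONST → push 7. Stack: [7]
LOAD_FAST b → push 18. Stack: [7, 18]
BINARY_OP * → 7 * 18 = 126. Stack: [126]
LOAD_FAST a → push 8. Stack: [126, 8]
BINARY_OP // → 126 // 8 = 15. Stack: [15]
STORE_FAST x → x=15. Stack: []
LOAD_FAST_LOAD_FAST b,c → push 18,6. Stack: [18, 6]
BINARY_OP ^ → 18 ^ 6 = 20. Stack: [20]
LOAD_CONST → push 1. Stack: [20, 1]
BINARY_OP + → 20 + 1 = 21. Stack: [21]
STORE_FAST u → u=21. Stack: []
LOAD_CONST → push 5. Stack: [5]
LOAD_FAST w → push -2. Stack: [5, -2]
BINARY_OP % → 5 % -2 = -1. Stack: [-1]
LOAD_FAST c → push 6. Stack: [-1, 6]
BINARY_OP - → -1 - 6 = -7. Stack: [-7]
STORE_FAST t → t=-7. Stack: []
LOAD_FAST x → push 15. Stack: [15]
RETURN_VALUE → return 15.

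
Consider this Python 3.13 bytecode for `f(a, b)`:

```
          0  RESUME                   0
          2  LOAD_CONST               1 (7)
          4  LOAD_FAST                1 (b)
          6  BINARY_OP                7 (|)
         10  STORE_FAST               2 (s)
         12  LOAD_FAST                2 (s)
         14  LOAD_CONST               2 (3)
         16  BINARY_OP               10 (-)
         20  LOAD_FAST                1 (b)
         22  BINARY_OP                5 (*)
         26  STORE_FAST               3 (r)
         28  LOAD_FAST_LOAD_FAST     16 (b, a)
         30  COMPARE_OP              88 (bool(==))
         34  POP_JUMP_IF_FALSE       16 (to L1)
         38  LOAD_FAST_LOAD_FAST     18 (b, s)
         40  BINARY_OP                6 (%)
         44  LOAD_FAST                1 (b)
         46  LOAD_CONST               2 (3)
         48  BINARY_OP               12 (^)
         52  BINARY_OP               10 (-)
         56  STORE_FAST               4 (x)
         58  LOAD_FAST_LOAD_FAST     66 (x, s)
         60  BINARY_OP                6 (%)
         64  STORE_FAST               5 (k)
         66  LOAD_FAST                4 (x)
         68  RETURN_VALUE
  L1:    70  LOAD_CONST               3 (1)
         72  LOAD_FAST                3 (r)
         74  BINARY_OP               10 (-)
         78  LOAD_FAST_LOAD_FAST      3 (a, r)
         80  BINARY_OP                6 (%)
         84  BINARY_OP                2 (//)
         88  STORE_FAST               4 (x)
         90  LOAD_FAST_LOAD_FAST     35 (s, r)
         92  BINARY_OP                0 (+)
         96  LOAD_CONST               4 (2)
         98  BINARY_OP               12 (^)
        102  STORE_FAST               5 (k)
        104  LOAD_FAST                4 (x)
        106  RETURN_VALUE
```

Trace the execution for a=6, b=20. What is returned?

LOAD_CONST → push 7. Stack: [7]
LOAD_FAST b → push 20. Stack: [7, 20]
BINARY_OP | → 7 | 20 = 23. Stack: [23]
STORE_FAST s → s=23. Stack: []
LOAD_FAST s → push 23. Stack: [23]
LOAD_CONST → push 3. Stack: [23, 3]
BINARY_OP - → 23 - 3 = 20. Stack: [20]
LOAD_FAST b → push 20. Stack: [20, 20]
BINARY_OP * → 20 * 20 = 400. Stack: [400]
STORE_FAST r → r=400. Stack: []
LOAD_FAST_LOAD_FAST b,a → push 20,6. Stack: [20, 6]
COMPARE_OP bool(==) → 20 vs 6 = False. Stack: [False]
POP_JUMP_IF_FALSE → pop False; jump. Stack: []
LOAD_CONST → push 1. Stack: [1]
LOAD_FAST r → push 400. Stack: [1, 400]
BINARY_OP - → 1 - 400 = -399. Stack: [-399]
LOAD_FAST_LOAD_FAST a,r → push 6,400. Stack: [-399, 6, 400]
BINARY_OP % → 6 % 400 = 6. Stack: [-399, 6]
BINARY_OP // → -399 // 6 = -67. Stack: [-67]
STORE_FAST x → x=-67. Stack: []
LOAD_FAST_LOAD_FAST s,r → push 23,400. Stack: [23, 400]
BINARY_OP + → 23 + 400 = 423. Stack: [423]
LOAD_CONST → push 2. Stack: [423, 2]
BINARY_OP ^ → 423 ^ 2 = 421. Stack: [421]
STORE_FAST k → k=421. Stack: []
LOAD_FAST x → push -67. Stack: [-67]
RETURN_VALUE → return -67.

-67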